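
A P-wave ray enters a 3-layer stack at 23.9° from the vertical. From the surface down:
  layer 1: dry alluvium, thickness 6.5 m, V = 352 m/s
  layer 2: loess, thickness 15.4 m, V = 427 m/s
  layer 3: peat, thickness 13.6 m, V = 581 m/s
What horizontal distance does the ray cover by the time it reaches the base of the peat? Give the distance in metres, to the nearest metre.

24 m

Ray parameter p = sin 23.9° / 352 m/s = 1.1510e-03 s/m.
Layer 1: θ = 23.90°; offset = 6.5·tan 23.90° = 2.880 m.
Layer 2: sin θ = p·427 = 0.4915 → θ = 29.44°; offset = 15.4·tan 29.44° = 8.691 m.
Layer 3: sin θ = p·581 = 0.6687 → θ = 41.97°; offset = 13.6·tan 41.97° = 12.232 m.
Σ offsets = 23.803 m.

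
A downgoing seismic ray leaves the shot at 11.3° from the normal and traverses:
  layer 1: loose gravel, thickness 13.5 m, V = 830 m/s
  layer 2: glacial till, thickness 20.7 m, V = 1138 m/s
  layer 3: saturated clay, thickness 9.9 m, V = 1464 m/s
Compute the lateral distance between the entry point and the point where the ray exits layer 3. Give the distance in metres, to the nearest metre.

12 m

Ray parameter p = sin 11.3° / 830 m/s = 2.3608e-04 s/m.
Layer 1: θ = 11.30°; offset = 13.5·tan 11.30° = 2.698 m.
Layer 2: sin θ = p·1138 = 0.2687 → θ = 15.58°; offset = 20.7·tan 15.58° = 5.773 m.
Layer 3: sin θ = p·1464 = 0.3456 → θ = 20.22°; offset = 9.9·tan 20.22° = 3.646 m.
Σ offsets = 12.117 m.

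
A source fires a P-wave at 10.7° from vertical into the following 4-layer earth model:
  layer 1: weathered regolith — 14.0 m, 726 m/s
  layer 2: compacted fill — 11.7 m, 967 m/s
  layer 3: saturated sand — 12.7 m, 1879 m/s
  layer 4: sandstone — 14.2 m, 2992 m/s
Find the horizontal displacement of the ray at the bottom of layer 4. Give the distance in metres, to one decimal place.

p = sin θ₁/V₁ = sin 10.7°/726 = 2.5574e-04 s/m is conserved through the stack.
Layer 1: θ = 10.70°; offset = 14.0·tan 10.70° = 2.645 m.
Layer 2: sin θ = p·967 = 0.2473 → θ = 14.32°; offset = 11.7·tan 14.32° = 2.986 m.
Layer 3: sin θ = p·1879 = 0.4805 → θ = 28.72°; offset = 12.7·tan 28.72° = 6.959 m.
Layer 4: sin θ = p·2992 = 0.7652 → θ = 49.92°; offset = 14.2·tan 49.92° = 16.876 m.
Total horizontal offset = 29.467 m.

29.5 m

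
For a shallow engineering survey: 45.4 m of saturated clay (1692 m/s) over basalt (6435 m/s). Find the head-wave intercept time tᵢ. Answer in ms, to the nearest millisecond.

52 ms

θ_c = arcsin(V₁/V₂) = arcsin(1692/6435) = 15.24°; cos θ_c = 0.9648.
tᵢ = 2h·cos θ_c / V₁ = 2·45.4·0.9648 / 1692 = 0.05178 s.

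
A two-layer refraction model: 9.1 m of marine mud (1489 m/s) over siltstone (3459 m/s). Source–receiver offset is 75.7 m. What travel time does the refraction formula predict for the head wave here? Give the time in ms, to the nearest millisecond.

33 ms

t = x/V₂ + 2h·√(V₂²−V₁²)/(V₁V₂).
√(V₂²−V₁²) = √(3459²−1489²) = 3122.1 m/s; delay term = 2·9.1·3122.1/(1489·3459) = 0.01103 s.
t = 75.7/3459 + 0.01103 = 0.03292 s.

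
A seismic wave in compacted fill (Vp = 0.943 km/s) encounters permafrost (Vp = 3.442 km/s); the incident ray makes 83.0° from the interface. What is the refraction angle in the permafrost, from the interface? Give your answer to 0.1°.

63.6°

Angle from the normal: 90° − 83.0° = 7.0°.
Snell's law: sin θ₂ = (V₂/V₁)·sin θ₁ = (3.442/0.943)·sin 7.0° = 0.4448.
θ₂ = arcsin 0.4448 = 26.41° from the normal.
From the interface: 90° − 26.41° = 63.59°.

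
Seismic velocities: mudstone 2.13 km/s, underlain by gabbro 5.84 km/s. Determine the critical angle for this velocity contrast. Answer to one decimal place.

At critical incidence the refracted ray runs along the interface (θ₂ = 90°), so sin θ_c = V₁/V₂.
θ_c = arcsin(2.13/5.84) = arcsin 0.3647 = 21.39°.

21.4°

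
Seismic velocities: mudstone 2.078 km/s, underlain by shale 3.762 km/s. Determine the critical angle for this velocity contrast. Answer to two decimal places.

33.53°

At critical incidence the refracted ray runs along the interface (θ₂ = 90°), so sin θ_c = V₁/V₂.
θ_c = arcsin(2.078/3.762) = arcsin 0.5524 = 33.53°.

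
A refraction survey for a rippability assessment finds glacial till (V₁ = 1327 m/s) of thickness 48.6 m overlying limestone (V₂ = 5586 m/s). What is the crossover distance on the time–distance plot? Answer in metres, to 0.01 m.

θ_c = arcsin(1327/5586) = 13.74°, so cos θ_c = 0.9714 and tᵢ = 2h cos θ_c/V₁ = 0.0712 s.
At crossover x/V₁ = x/V₂ + tᵢ ⇒ x = tᵢ/(1/V₁ − 1/V₂) = 0.07115/(7.5358e-04 − 1.7902e-04) = 123.84 m.

123.84 m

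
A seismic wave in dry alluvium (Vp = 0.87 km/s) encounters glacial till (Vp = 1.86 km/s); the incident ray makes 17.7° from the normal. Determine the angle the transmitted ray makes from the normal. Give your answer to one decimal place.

Snell's law: sin θ₂ = (V₂/V₁)·sin θ₁ = (1.86/0.87)·sin 17.7° = 0.6500.
θ₂ = arcsin 0.6500 = 40.54° from the normal.

40.5°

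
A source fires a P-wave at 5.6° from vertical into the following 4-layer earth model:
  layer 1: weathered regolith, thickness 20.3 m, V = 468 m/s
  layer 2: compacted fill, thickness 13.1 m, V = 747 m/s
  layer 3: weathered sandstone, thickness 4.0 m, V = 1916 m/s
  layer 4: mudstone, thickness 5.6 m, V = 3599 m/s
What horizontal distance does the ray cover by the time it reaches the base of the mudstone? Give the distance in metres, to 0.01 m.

12.16 m

Ray parameter p = sin 5.6° / 468 m/s = 2.0851e-04 s/m.
Layer 1: θ = 5.60°; offset = 20.3·tan 5.60° = 1.9904 m.
Layer 2: sin θ = p·747 = 0.1558 → θ = 8.96°; offset = 13.1·tan 8.96° = 2.0656 m.
Layer 3: sin θ = p·1916 = 0.3995 → θ = 23.55°; offset = 4.0·tan 23.55° = 1.7432 m.
Layer 4: sin θ = p·3599 = 0.7504 → θ = 48.63°; offset = 5.6·tan 48.63° = 6.3581 m.
Total horizontal offset = 12.1574 m.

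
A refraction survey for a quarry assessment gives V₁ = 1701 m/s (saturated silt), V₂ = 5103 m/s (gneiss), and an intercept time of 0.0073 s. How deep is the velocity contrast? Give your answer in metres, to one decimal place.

θ_c = arcsin(1701/5103) = 19.47°; cos θ_c = 0.9428.
tᵢ = 2h cos θ_c/V₁ ⇒ h = tᵢ·V₁/(2 cos θ_c) = 0.0073·1701/(2·0.9428) = 6.59 m.

6.6 m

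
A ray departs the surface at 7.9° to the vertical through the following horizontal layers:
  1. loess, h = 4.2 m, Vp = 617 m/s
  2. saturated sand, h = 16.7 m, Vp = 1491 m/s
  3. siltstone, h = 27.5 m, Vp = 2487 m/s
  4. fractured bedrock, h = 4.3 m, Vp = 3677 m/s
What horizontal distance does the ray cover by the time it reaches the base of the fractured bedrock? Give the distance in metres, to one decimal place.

30.9 m

Apply Snell's law at each interface; in layer i the horizontal offset is hᵢ·tan θᵢ.
Layer 1: θ = 7.90°; offset = 4.2·tan 7.90° = 0.583 m.
Layer 2: sin θ = 1491·sin 7.9°/617 = 0.3321, θ = 19.40°; offset = 16.7·tan 19.40° = 5.881 m.
Layer 3: sin θ = 2487·sin 7.9°/617 = 0.5540, θ = 33.64°; offset = 27.5·tan 33.64° = 18.300 m.
Layer 4: sin θ = 3677·sin 7.9°/617 = 0.8191, θ = 54.99°; offset = 4.3·tan 54.99° = 6.140 m.
Summing the layer offsets gives 30.904 m.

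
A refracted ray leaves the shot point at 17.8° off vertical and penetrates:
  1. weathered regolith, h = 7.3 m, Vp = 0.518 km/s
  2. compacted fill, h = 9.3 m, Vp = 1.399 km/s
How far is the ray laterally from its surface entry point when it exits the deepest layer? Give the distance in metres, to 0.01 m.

15.95 m

Apply Snell's law at each interface; in layer i the horizontal offset is hᵢ·tan θᵢ.
Layer 1: θ = 17.80°; offset = 7.3·tan 17.80° = 2.3438 m.
Layer 2: sin θ = 1.399·sin 17.8°/0.518 = 0.8256, θ = 55.65°; offset = 9.3·tan 55.65° = 13.6081 m.
Total horizontal offset = 15.9519 m.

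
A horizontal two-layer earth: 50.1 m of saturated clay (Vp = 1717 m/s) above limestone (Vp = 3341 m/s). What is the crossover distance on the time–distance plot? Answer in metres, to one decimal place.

x_cross = 2h·√((V₂+V₁)/(V₂−V₁)).
(V₂+V₁)/(V₂−V₁) = (3341+1717)/(3341−1717) = 3.1145; √ = 1.7648.
x_cross = 2·50.1·1.7648 = 176.83 m.

176.8 m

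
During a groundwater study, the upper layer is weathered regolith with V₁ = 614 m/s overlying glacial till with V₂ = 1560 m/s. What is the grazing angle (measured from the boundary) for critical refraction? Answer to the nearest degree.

At critical incidence the refracted ray runs along the interface (θ₂ = 90°), so sin θ_c = V₁/V₂.
θ_c = arcsin(614/1560) = arcsin 0.3936 = 23.18°.
Measured from the interface: 90° − 23.18° = 66.82°.

67°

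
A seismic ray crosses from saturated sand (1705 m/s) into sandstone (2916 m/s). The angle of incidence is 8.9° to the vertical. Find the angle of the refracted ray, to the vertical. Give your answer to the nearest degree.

Snell's law: sin θ₂ = (V₂/V₁)·sin θ₁ = (2916/1705)·sin 8.9° = 0.2646.
θ₂ = arcsin 0.2646 = 15.34° from the normal.

15°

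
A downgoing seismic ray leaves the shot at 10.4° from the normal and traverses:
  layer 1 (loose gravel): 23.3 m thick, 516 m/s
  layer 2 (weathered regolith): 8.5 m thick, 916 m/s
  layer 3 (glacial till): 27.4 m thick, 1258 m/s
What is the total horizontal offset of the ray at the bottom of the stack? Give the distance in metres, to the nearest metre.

21 m

p = sin θ₁/V₁ = sin 10.4°/516 = 3.4984e-04 s/m is conserved through the stack.
Layer 1: θ = 10.40°; offset = 23.3·tan 10.40° = 4.276 m.
Layer 2: sin θ = p·916 = 0.3205 → θ = 18.69°; offset = 8.5·tan 18.69° = 2.876 m.
Layer 3: sin θ = p·1258 = 0.4401 → θ = 26.11°; offset = 27.4·tan 26.11° = 13.429 m.
Summing the layer offsets gives 20.581 m.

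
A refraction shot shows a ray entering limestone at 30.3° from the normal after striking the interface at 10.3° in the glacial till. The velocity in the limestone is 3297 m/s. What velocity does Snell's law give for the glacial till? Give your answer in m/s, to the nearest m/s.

sin 10.3° = 0.1788; sin 30.3° = 0.5045.
V₁ = V₂·(sin θ₁/sin θ₂) = 3297·(0.1788/0.5045) = 1168.44 m/s.

1168 m/s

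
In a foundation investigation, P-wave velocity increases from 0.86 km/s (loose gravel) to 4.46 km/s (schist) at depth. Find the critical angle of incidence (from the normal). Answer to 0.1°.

11.1°

At critical incidence the refracted ray runs along the interface (θ₂ = 90°), so sin θ_c = V₁/V₂.
θ_c = arcsin(0.86/4.46) = arcsin 0.1928 = 11.12°.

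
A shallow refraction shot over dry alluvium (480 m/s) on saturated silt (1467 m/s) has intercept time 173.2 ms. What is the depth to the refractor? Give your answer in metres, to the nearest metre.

44 m

h = tᵢ·V₁·V₂ / (2·√(V₂²−V₁²)).
√(V₂²−V₁²) = √(1467² − 480²) = 1386.2 m/s.
h = 0.1732 s × 480 × 1467 / (2 × 1386.2) = 43.99 m.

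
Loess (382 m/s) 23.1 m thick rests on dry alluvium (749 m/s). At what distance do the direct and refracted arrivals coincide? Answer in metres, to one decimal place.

θ_c = arcsin(382/749) = 30.66°, so cos θ_c = 0.8602 and tᵢ = 2h cos θ_c/V₁ = 0.1040 s.
At crossover x/V₁ = x/V₂ + tᵢ ⇒ x = tᵢ/(1/V₁ − 1/V₂) = 0.10403/(2.6178e-03 − 1.3351e-03) = 81.10 m.

81.1 m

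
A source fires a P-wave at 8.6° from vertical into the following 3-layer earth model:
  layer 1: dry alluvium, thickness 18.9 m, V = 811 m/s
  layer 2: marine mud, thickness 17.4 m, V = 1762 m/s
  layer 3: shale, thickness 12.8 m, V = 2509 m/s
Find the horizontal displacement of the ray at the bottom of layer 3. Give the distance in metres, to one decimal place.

p = sin θ₁/V₁ = sin 8.6°/811 = 1.8438e-04 s/m is conserved through the stack.
Layer 1: θ = 8.60°; offset = 18.9·tan 8.60° = 2.858 m.
Layer 2: sin θ = p·1762 = 0.3249 → θ = 18.96°; offset = 17.4·tan 18.96° = 5.977 m.
Layer 3: sin θ = p·2509 = 0.4626 → θ = 27.56°; offset = 12.8·tan 27.56° = 6.679 m.
Summing the layer offsets gives 15.515 m.

15.5 m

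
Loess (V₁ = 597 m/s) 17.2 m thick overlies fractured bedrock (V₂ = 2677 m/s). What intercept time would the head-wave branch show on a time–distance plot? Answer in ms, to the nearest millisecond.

56 ms

tᵢ = 2h·√(V₂²−V₁²)/(V₁V₂).
√(V₂²−V₁²) = √(2677²−597²) = 2609.6 m/s.
tᵢ = 2·17.2·2609.6/(597·2677) = 0.05617 s.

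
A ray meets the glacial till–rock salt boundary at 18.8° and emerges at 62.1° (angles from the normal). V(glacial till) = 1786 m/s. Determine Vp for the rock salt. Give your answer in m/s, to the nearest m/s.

Snell's law: sin 18.8°/V₁ = sin 62.1°/V₂.
V₂ = V₁·sin 62.1°/sin 18.8° = 1786 × 2.7424 = 4897.84 m/s.

4898 m/s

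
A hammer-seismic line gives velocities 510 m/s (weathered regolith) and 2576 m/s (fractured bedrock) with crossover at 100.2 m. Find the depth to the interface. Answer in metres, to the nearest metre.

41 m

h = (x_cross/2)·√((V₂−V₁)/(V₂+V₁)).
(V₂−V₁)/(V₂+V₁) = (2576−510)/(2576+510) = 0.6695; √ = 0.8182.
h = (100.2/2)·0.8182 = 40.99 m.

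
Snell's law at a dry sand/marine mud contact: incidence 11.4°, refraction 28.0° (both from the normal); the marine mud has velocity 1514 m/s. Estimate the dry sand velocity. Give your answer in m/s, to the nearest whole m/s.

637 m/s

sin 11.4° = 0.1977; sin 28.0° = 0.4695.
V₁ = V₂·(sin θ₁/sin θ₂) = 1514·(0.1977/0.4695) = 637.43 m/s.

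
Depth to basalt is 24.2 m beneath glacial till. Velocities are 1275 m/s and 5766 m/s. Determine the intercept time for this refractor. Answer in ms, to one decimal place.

37.0 ms

θ_c = arcsin(V₁/V₂) = arcsin(1275/5766) = 12.78°; cos θ_c = 0.9752.
tᵢ = 2h·cos θ_c / V₁ = 2·24.2·0.9752 / 1275 = 0.03702 s.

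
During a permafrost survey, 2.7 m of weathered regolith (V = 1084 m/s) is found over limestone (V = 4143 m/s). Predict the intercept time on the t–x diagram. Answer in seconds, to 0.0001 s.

0.0048 s

θ_c = arcsin(V₁/V₂) = arcsin(1084/4143) = 15.17°; cos θ_c = 0.9652.
tᵢ = 2h·cos θ_c / V₁ = 2·2.7·0.9652 / 1084 = 0.00481 s.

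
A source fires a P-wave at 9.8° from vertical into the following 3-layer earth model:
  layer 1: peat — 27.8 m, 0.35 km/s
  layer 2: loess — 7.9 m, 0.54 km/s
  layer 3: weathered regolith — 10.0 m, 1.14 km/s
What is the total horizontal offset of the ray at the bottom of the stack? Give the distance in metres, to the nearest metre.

14 m

Ray parameter p = sin 9.8° / 0.35 km/s = 4.8631e-01 s/km.
Layer 1: θ = 9.80°; offset = 27.8·tan 9.80° = 4.802 m.
Layer 2: sin θ = p·0.54 = 0.2626 → θ = 15.22°; offset = 7.9·tan 15.22° = 2.150 m.
Layer 3: sin θ = p·1.14 = 0.5544 → θ = 33.67°; offset = 10.0·tan 33.67° = 6.661 m.
Σ offsets = 13.613 m.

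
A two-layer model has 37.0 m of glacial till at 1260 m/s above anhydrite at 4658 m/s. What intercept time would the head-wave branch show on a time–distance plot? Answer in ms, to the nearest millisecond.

57 ms

θ_c = arcsin(V₁/V₂) = arcsin(1260/4658) = 15.69°; cos θ_c = 0.9627.
tᵢ = 2h·cos θ_c / V₁ = 2·37.0·0.9627 / 1260 = 0.05654 s.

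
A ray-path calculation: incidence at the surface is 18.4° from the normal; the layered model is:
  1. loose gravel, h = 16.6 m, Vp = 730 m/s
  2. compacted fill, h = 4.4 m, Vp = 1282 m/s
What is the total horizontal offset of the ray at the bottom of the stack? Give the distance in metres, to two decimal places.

Ray parameter p = sin 18.4° / 730 m/s = 4.3240e-04 s/m.
Layer 1: θ = 18.40°; offset = 16.6·tan 18.40° = 5.5221 m.
Layer 2: sin θ = p·1282 = 0.5543 → θ = 33.66°; offset = 4.4·tan 33.66° = 2.9305 m.
Summing the layer offsets gives 8.4526 m.

8.45 m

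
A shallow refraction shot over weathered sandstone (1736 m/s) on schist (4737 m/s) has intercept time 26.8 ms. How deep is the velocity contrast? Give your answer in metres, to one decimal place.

25.0 m

θ_c = arcsin(1736/4737) = 21.50°; cos θ_c = 0.9304.
tᵢ = 2h cos θ_c/V₁ ⇒ h = tᵢ·V₁/(2 cos θ_c) = 0.0268·1736/(2·0.9304) = 25.00 m.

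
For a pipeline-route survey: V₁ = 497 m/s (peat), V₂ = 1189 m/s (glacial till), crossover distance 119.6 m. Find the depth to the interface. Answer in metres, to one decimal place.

x_cross = 2h·√((V₂+V₁)/(V₂−V₁)) → h = x_cross / (2·√((V₂+V₁)/(V₂−V₁))).
√((V₂+V₁)/(V₂−V₁)) = √((1189+497)/(1189−497)) = 1.5609.
h = 119.6 / (2·1.5609) = 38.31 m.

38.3 m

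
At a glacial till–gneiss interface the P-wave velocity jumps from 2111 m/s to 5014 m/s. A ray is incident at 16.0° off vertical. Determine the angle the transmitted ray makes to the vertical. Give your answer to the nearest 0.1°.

40.9°

sin θ₁/V₁ = sin θ₂/V₂ ⇒ sin θ₂ = 5014·sin 16.0°/2111 = 5014·0.2756/2111 = 0.6547.
θ₂ = sin⁻¹(0.6547) = 40.90° (from vertical).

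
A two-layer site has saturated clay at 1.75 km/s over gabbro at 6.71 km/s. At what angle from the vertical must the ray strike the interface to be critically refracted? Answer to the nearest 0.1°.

15.1°

Critical incidence: sin θ_c = V₁/V₂ = 1.75/6.71 = 0.2608.
θ_c = arcsin 0.2608 = 15.12°.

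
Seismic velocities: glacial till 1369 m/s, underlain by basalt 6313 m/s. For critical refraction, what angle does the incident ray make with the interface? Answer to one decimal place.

77.5°

Critical incidence: sin θ_c = V₁/V₂ = 1369/6313 = 0.2169.
θ_c = arcsin 0.2169 = 12.52°.
Measured from the interface: 90° − 12.52° = 77.48°.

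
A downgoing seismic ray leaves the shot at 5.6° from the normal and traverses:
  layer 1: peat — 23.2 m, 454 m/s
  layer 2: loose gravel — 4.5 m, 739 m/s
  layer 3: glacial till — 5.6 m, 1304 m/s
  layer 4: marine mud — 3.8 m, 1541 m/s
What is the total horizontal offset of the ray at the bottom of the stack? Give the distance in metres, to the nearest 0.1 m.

6.0 m

Apply Snell's law at each interface; in layer i the horizontal offset is hᵢ·tan θᵢ.
Layer 1: θ = 5.60°; offset = 23.2·tan 5.60° = 2.275 m.
Layer 2: sin θ = 739·sin 5.6°/454 = 0.1588, θ = 9.14°; offset = 4.5·tan 9.14° = 0.724 m.
Layer 3: sin θ = 1304·sin 5.6°/454 = 0.2803, θ = 16.28°; offset = 5.6·tan 16.28° = 1.635 m.
Layer 4: sin θ = 1541·sin 5.6°/454 = 0.3312, θ = 19.34°; offset = 3.8·tan 19.34° = 1.334 m.
Total horizontal offset = 5.968 m.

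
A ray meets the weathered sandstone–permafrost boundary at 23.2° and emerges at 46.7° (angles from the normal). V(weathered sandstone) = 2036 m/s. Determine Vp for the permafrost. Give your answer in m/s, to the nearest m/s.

Snell's law: sin 23.2°/V₁ = sin 46.7°/V₂.
V₂ = V₁·sin 46.7°/sin 23.2° = 2036 × 1.8474 = 3761.33 m/s.

3761 m/s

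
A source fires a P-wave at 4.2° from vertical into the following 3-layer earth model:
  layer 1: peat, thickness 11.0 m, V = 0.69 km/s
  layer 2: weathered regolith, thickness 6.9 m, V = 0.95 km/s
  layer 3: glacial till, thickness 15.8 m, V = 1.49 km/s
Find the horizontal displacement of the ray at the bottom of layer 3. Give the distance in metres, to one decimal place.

4.0 m

Ray parameter p = sin 4.2° / 0.69 km/s = 1.0614e-01 s/km.
Layer 1: θ = 4.20°; offset = 11.0·tan 4.20° = 0.808 m.
Layer 2: sin θ = p·0.95 = 0.1008 → θ = 5.79°; offset = 6.9·tan 5.79° = 0.699 m.
Layer 3: sin θ = p·1.49 = 0.1582 → θ = 9.10°; offset = 15.8·tan 9.10° = 2.531 m.
Total horizontal offset = 4.038 m.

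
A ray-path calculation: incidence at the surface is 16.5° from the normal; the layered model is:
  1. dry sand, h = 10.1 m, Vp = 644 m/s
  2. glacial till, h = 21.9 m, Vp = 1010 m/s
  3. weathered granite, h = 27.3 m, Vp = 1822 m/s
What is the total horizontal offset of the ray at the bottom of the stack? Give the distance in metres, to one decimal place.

50.7 m

Apply Snell's law at each interface; in layer i the horizontal offset is hᵢ·tan θᵢ.
Layer 1: θ = 16.50°; offset = 10.1·tan 16.50° = 2.992 m.
Layer 2: sin θ = 1010·sin 16.5°/644 = 0.4454, θ = 26.45°; offset = 21.9·tan 26.45° = 10.895 m.
Layer 3: sin θ = 1822·sin 16.5°/644 = 0.8035, θ = 53.47°; offset = 27.3·tan 53.47° = 36.852 m.
Summing the layer offsets gives 50.739 m.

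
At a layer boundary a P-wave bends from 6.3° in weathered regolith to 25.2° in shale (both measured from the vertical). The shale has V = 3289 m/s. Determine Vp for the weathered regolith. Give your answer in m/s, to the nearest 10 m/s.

850 m/s

sin 6.3° = 0.1097; sin 25.2° = 0.4258.
V₁ = V₂·(sin θ₁/sin θ₂) = 3289·(0.1097/0.4258) = 847.66 m/s.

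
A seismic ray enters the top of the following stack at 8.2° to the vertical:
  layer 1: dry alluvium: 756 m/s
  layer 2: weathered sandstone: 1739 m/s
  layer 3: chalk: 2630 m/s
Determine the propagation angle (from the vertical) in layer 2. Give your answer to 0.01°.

Ray parameter p = sin 8.2° / 756 = 1.8866e-04 s/m.
sin θ_2 = p·V_2 = 1.8866e-04 × 1739 = 0.3281.
θ_2 = 19.15° from the vertical.

19.15°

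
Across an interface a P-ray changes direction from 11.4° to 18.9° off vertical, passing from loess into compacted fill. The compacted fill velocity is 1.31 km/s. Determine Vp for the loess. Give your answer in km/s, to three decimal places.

0.799 km/s

sin 11.4° = 0.1977; sin 18.9° = 0.3239.
V₁ = V₂·(sin θ₁/sin θ₂) = 1.31·(0.1977/0.3239) = 0.799 km/s.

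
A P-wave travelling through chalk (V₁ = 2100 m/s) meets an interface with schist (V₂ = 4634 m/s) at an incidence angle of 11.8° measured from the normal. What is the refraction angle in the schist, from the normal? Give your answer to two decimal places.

26.82°

Snell's law: sin θ₂ = (V₂/V₁)·sin θ₁ = (4634/2100)·sin 11.8° = 0.4513.
θ₂ = sin⁻¹(0.4513) = 26.82° (from vertical).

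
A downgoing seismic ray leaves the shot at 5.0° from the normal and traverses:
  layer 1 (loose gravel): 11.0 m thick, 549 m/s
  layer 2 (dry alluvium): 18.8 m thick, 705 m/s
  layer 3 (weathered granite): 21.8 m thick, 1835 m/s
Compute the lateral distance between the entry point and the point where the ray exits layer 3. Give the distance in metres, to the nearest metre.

10 m

p = sin θ₁/V₁ = sin 5.0°/549 = 1.5875e-04 s/m is conserved through the stack.
Layer 1: θ = 5.00°; offset = 11.0·tan 5.00° = 0.962 m.
Layer 2: sin θ = p·705 = 0.1119 → θ = 6.43°; offset = 18.8·tan 6.43° = 2.117 m.
Layer 3: sin θ = p·1835 = 0.2913 → θ = 16.94°; offset = 21.8·tan 16.94° = 6.639 m.
Σ offsets = 9.718 m.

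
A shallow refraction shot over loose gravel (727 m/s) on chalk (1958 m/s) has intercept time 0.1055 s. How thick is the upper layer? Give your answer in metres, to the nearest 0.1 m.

41.3 m

θ_c = arcsin(727/1958) = 21.80°; cos θ_c = 0.9285.
tᵢ = 2h cos θ_c/V₁ ⇒ h = tᵢ·V₁/(2 cos θ_c) = 0.1055·727/(2·0.9285) = 41.30 m.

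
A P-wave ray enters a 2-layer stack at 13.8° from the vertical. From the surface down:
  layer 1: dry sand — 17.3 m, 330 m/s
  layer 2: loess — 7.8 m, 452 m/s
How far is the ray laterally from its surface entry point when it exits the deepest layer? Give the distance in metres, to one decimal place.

6.9 m

p = sin θ₁/V₁ = sin 13.8°/330 = 7.2283e-04 s/m is conserved through the stack.
Layer 1: θ = 13.80°; offset = 17.3·tan 13.80° = 4.249 m.
Layer 2: sin θ = p·452 = 0.3267 → θ = 19.07°; offset = 7.8·tan 19.07° = 2.696 m.
Total horizontal offset = 6.946 m.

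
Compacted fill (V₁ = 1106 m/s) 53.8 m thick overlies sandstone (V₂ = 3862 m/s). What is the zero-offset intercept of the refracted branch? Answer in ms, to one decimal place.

93.2 ms

tᵢ = 2h·√(V₂²−V₁²)/(V₁V₂).
√(V₂²−V₁²) = √(3862²−1106²) = 3700.2 m/s.
tᵢ = 2·53.8·3700.2/(1106·3862) = 0.09321 s.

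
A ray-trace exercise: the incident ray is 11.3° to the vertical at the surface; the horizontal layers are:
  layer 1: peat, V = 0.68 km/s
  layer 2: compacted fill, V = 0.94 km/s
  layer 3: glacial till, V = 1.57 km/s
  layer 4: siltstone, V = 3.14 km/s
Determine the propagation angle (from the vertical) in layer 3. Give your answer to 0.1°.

26.9°

Snell's law across each interface conserves sin θ / V, so sin θ_3 = V_3·sin θ₁/V₁.
sin θ_3 = 1.57 × sin 11.3° / 0.68 = 0.4524.
θ_3 = arcsin 0.4524 = 26.90°.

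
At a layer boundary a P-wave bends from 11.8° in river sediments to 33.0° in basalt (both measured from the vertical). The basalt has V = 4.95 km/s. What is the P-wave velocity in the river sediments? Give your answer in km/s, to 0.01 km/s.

1.86 km/s

Snell's law: sin 11.8°/V₁ = sin 33.0°/V₂.
V₁ = V₂·sin 11.8°/sin 33.0° = 4.95 × 0.3755 = 1.86 km/s.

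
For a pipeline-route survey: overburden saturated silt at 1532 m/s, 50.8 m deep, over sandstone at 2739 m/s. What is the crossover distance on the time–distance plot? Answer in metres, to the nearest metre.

191 m

θ_c = arcsin(1532/2739) = 34.01°, so cos θ_c = 0.8289 and tᵢ = 2h cos θ_c/V₁ = 0.0550 s.
At crossover x/V₁ = x/V₂ + tᵢ ⇒ x = tᵢ/(1/V₁ − 1/V₂) = 0.05497/(6.5274e-04 − 3.6510e-04) = 191.12 m.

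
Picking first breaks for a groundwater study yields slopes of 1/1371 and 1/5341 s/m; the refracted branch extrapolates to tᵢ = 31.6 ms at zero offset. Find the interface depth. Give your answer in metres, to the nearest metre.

22 m

θ_c = arcsin(1371/5341) = 14.87°; cos θ_c = 0.9665.
tᵢ = 2h cos θ_c/V₁ ⇒ h = tᵢ·V₁/(2 cos θ_c) = 0.0316·1371/(2·0.9665) = 22.41 m.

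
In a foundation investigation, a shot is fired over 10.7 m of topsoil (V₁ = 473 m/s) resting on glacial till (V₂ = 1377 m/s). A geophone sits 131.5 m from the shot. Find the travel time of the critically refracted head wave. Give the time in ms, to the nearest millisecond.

138 ms

t = x/V₂ + 2h·√(V₂²−V₁²)/(V₁V₂).
√(V₂²−V₁²) = √(1377²−473²) = 1293.2 m/s; delay term = 2·10.7·1293.2/(473·1377) = 0.04249 s.
t = 131.5/1377 + 0.04249 = 0.13799 s.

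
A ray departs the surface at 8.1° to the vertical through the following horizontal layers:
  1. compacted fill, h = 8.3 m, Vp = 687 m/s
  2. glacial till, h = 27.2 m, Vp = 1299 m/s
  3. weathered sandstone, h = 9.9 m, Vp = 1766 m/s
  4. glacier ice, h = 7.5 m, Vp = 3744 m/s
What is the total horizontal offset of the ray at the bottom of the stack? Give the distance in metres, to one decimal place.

p = sin θ₁/V₁ = sin 8.1°/687 = 2.0510e-04 s/m is conserved through the stack.
Layer 1: θ = 8.10°; offset = 8.3·tan 8.10° = 1.181 m.
Layer 2: sin θ = p·1299 = 0.2664 → θ = 15.45°; offset = 27.2·tan 15.45° = 7.518 m.
Layer 3: sin θ = p·1766 = 0.3622 → θ = 21.24°; offset = 9.9·tan 21.24° = 3.847 m.
Layer 4: sin θ = p·3744 = 0.7679 → θ = 50.16°; offset = 7.5·tan 50.16° = 8.990 m.
Summing the layer offsets gives 21.537 m.

21.5 m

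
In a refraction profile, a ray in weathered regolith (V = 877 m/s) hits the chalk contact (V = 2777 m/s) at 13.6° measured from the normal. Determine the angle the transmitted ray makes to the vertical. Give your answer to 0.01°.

Snell's law: sin θ₂ = (V₂/V₁)·sin θ₁ = (2777/877)·sin 13.6° = 0.7446.
θ₂ = sin⁻¹(0.7446) = 48.12° (from vertical).

48.12°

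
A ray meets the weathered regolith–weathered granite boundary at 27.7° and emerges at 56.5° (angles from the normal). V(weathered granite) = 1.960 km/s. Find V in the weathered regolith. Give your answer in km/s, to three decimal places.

1.093 km/s

sin 27.7° = 0.4648; sin 56.5° = 0.8339.
V₁ = V₂·(sin θ₁/sin θ₂) = 1.960·(0.4648/0.8339) = 1.093 km/s.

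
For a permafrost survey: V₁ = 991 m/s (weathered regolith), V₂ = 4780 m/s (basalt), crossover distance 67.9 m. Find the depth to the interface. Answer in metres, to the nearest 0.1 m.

x_cross = 2h·√((V₂+V₁)/(V₂−V₁)) → h = x_cross / (2·√((V₂+V₁)/(V₂−V₁))).
√((V₂+V₁)/(V₂−V₁)) = √((4780+991)/(4780−991)) = 1.2341.
h = 67.9 / (2·1.2341) = 27.51 m.

27.5 m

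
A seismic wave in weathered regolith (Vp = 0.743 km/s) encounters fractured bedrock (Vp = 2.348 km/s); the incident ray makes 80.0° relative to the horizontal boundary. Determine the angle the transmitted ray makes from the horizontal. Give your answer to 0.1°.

Angle from the normal: 90° − 80.0° = 10.0°.
sin θ₁/V₁ = sin θ₂/V₂ ⇒ sin θ₂ = 2.348·sin 10.0°/0.743 = 2.348·0.1736/0.743 = 0.5488.
θ₂ = arcsin 0.5488 = 33.28° from the normal.
From the interface: 90° − 33.28° = 56.72°.

56.7°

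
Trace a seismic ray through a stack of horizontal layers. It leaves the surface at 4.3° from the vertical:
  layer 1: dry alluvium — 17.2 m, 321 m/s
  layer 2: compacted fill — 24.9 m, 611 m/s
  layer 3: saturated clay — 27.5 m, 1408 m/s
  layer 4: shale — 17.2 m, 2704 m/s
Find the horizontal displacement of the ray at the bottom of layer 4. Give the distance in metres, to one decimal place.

28.5 m

Ray parameter p = sin 4.3° / 321 m/s = 2.3358e-04 s/m.
Layer 1: θ = 4.30°; offset = 17.2·tan 4.30° = 1.293 m.
Layer 2: sin θ = p·611 = 0.1427 → θ = 8.21°; offset = 24.9·tan 8.21° = 3.590 m.
Layer 3: sin θ = p·1408 = 0.3289 → θ = 19.20°; offset = 27.5·tan 19.20° = 9.577 m.
Layer 4: sin θ = p·2704 = 0.6316 → θ = 39.17°; offset = 17.2·tan 39.17° = 14.012 m.
Total horizontal offset = 28.473 m.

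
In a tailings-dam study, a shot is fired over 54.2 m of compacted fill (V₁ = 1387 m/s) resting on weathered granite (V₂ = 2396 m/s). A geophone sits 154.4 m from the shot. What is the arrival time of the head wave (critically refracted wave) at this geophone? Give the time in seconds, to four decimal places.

0.1282 s

t = x/V₂ + 2h·√(V₂²−V₁²)/(V₁V₂).
√(V₂²−V₁²) = √(2396²−1387²) = 1953.7 m/s; delay term = 2·54.2·1953.7/(1387·2396) = 0.06373 s.
t = 154.4/2396 + 0.06373 = 0.12817 s.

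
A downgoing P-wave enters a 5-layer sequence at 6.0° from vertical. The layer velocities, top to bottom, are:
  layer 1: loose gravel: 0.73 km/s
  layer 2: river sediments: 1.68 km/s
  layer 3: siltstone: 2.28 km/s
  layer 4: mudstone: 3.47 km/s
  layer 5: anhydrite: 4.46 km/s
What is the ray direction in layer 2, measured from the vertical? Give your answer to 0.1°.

13.9°

Ray parameter p = sin 6.0° / 0.73 = 1.4319e-01 s/km.
sin θ_2 = p·V_2 = 1.4319e-01 × 1.68 = 0.2406.
θ_2 = 13.92° from the vertical.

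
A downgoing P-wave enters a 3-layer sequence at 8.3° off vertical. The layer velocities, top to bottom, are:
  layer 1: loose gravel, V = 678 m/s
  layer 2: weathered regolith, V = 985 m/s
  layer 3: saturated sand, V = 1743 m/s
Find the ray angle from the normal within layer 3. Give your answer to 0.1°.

Ray parameter p = sin 8.3° / 678 = 2.1291e-04 s/m.
sin θ_3 = p·V_3 = 2.1291e-04 × 1743 = 0.3711.
θ_3 = arcsin 0.3711 = 21.78°.

21.8°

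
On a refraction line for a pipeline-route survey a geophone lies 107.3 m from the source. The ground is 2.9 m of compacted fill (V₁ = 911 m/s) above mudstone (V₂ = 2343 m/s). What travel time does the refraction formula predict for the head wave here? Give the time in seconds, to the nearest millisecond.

0.052 s

t = x/V₂ + 2h·√(V₂²−V₁²)/(V₁V₂).
√(V₂²−V₁²) = √(2343²−911²) = 2158.6 m/s; delay term = 2·2.9·2158.6/(911·2343) = 0.00587 s.
t = 107.3/2343 + 0.00587 = 0.05166 s.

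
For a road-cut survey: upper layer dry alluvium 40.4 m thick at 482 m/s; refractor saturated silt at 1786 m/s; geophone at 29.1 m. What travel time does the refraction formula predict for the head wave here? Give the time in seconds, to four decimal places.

0.1777 s

t = x/V₂ + 2h·√(V₂²−V₁²)/(V₁V₂).
√(V₂²−V₁²) = √(1786²−482²) = 1719.7 m/s; delay term = 2·40.4·1719.7/(482·1786) = 0.16141 s.
t = 29.1/1786 + 0.16141 = 0.17771 s.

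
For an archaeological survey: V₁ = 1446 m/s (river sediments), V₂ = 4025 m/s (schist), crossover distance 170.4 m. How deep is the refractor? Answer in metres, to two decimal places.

x_cross = 2h·√((V₂+V₁)/(V₂−V₁)) → h = x_cross / (2·√((V₂+V₁)/(V₂−V₁))).
√((V₂+V₁)/(V₂−V₁)) = √((4025+1446)/(4025−1446)) = 1.4565.
h = 170.4 / (2·1.4565) = 58.50 m.

58.50 m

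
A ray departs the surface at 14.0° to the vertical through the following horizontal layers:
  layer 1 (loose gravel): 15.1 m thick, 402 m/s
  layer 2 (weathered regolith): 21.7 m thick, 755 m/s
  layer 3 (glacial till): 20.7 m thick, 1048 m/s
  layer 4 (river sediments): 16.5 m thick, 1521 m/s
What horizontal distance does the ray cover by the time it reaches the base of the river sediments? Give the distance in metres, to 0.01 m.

p = sin θ₁/V₁ = sin 14.0°/402 = 6.0180e-04 s/m is conserved through the stack.
Layer 1: θ = 14.00°; offset = 15.1·tan 14.00° = 3.7649 m.
Layer 2: sin θ = p·755 = 0.4544 → θ = 27.02°; offset = 21.7·tan 27.02° = 11.0679 m.
Layer 3: sin θ = p·1048 = 0.6307 → θ = 39.10°; offset = 20.7·tan 39.10° = 16.8227 m.
Layer 4: sin θ = p·1521 = 0.9153 → θ = 66.25°; offset = 16.5·tan 66.25° = 37.5041 m.
Σ offsets = 69.1596 m.

69.16 m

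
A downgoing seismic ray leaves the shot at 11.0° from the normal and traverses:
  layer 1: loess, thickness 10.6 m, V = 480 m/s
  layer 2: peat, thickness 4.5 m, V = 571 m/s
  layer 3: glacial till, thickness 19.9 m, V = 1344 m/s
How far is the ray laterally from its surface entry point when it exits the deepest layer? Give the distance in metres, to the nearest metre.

Apply Snell's law at each interface; in layer i the horizontal offset is hᵢ·tan θᵢ.
Layer 1: θ = 11.00°; offset = 10.6·tan 11.00° = 2.060 m.
Layer 2: sin θ = 571·sin 11.0°/480 = 0.2270, θ = 13.12°; offset = 4.5·tan 13.12° = 1.049 m.
Layer 3: sin θ = 1344·sin 11.0°/480 = 0.5343, θ = 32.29°; offset = 19.9·tan 32.29° = 12.577 m.
Total horizontal offset = 15.687 m.

16 m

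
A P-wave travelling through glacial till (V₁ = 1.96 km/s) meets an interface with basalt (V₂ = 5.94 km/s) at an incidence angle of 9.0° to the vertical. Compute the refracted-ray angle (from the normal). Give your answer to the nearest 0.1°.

sin θ₁/V₁ = sin θ₂/V₂ ⇒ sin θ₂ = 5.94·sin 9.0°/1.96 = 5.94·0.1564/1.96 = 0.4741.
θ₂ = arcsin 0.4741 = 28.30° from the normal.

28.3°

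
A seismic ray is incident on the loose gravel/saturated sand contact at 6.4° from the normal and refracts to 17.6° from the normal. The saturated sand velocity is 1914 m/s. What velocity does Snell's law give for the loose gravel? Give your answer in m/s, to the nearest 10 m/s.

710 m/s

sin 6.4° = 0.1115; sin 17.6° = 0.3024.
V₁ = V₂·(sin θ₁/sin θ₂) = 1914·(0.1115/0.3024) = 705.60 m/s.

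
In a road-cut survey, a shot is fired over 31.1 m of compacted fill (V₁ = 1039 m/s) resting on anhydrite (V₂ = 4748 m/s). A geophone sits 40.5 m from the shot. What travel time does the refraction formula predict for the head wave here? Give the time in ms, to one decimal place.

θ_c = arcsin(V₁/V₂) = arcsin(1039/4748) = 12.64°, cos θ_c = 0.9758.
Intercept time tᵢ = 2h cos θ_c / V₁ = 2·31.1·0.9758/1039 = 0.05841 s.
t = x/V₂ + tᵢ = 40.5/4748 + 0.05841 = 0.06694 s.

66.9 ms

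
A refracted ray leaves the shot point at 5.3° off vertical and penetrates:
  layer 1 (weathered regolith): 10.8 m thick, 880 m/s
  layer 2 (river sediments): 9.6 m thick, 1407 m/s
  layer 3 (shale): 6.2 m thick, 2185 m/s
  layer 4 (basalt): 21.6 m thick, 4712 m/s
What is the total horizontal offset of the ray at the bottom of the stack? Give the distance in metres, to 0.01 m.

16.19 m

p = sin θ₁/V₁ = sin 5.3°/880 = 1.0497e-04 s/m is conserved through the stack.
Layer 1: θ = 5.30°; offset = 10.8·tan 5.30° = 1.0019 m.
Layer 2: sin θ = p·1407 = 0.1477 → θ = 8.49°; offset = 9.6·tan 8.49° = 1.4335 m.
Layer 3: sin θ = p·2185 = 0.2294 → θ = 13.26°; offset = 6.2·tan 13.26° = 1.4609 m.
Layer 4: sin θ = p·4712 = 0.4946 → θ = 29.64°; offset = 21.6·tan 29.64° = 12.2922 m.
Summing the layer offsets gives 16.1886 m.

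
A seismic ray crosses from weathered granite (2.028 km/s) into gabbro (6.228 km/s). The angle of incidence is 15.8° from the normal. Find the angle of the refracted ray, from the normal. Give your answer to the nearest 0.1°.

Snell's law: sin θ₂ = (V₂/V₁)·sin θ₁ = (6.228/2.028)·sin 15.8° = 0.8362.
θ₂ = sin⁻¹(0.8362) = 56.74° (from vertical).

56.7°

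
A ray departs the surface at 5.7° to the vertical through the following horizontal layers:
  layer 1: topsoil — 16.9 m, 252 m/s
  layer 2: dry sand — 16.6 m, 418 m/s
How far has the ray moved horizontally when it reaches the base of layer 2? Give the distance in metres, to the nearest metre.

Apply Snell's law at each interface; in layer i the horizontal offset is hᵢ·tan θᵢ.
Layer 1: θ = 5.70°; offset = 16.9·tan 5.70° = 1.687 m.
Layer 2: sin θ = 418·sin 5.7°/252 = 0.1647, θ = 9.48°; offset = 16.6·tan 9.48° = 2.773 m.
Summing the layer offsets gives 4.459 m.

4 m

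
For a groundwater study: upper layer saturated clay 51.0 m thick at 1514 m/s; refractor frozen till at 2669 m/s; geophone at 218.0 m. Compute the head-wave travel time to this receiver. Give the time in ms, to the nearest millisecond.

137 ms

t = x/V₂ + 2h·√(V₂²−V₁²)/(V₁V₂).
√(V₂²−V₁²) = √(2669²−1514²) = 2198.0 m/s; delay term = 2·51.0·2198.0/(1514·2669) = 0.05548 s.
t = 218.0/2669 + 0.05548 = 0.13716 s.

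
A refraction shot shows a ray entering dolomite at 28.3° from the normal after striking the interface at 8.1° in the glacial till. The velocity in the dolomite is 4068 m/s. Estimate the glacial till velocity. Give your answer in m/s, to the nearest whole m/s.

1209 m/s

Snell's law: sin 8.1°/V₁ = sin 28.3°/V₂.
V₁ = V₂·sin 8.1°/sin 28.3° = 4068 × 0.2972 = 1209.03 m/s.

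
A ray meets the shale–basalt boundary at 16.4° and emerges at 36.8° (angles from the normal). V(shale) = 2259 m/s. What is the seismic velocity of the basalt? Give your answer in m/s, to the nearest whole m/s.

4793 m/s

sin 16.4° = 0.2823; sin 36.8° = 0.5990.
V₂ = V₁·(sin θ₂/sin θ₁) = 2259·(0.5990/0.2823) = 4792.76 m/s.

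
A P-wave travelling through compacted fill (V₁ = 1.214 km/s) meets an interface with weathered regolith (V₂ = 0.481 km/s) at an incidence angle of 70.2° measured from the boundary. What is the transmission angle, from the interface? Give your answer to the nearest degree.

82°

Angle from the normal: 90° − 70.2° = 19.8°.
sin θ₁/V₁ = sin θ₂/V₂ ⇒ sin θ₂ = 0.481·sin 19.8°/1.214 = 0.481·0.3387/1.214 = 0.1342.
θ₂ = arcsin 0.1342 = 7.71° from the normal.
From the interface: 90° − 7.71° = 82.29°.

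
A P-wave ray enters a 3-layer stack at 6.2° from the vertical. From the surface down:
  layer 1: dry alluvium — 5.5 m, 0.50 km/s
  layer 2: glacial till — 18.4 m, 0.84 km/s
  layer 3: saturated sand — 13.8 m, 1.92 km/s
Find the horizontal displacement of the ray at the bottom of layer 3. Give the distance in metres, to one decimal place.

10.3 m

Ray parameter p = sin 6.2° / 0.50 km/s = 2.1600e-01 s/km.
Layer 1: θ = 6.20°; offset = 5.5·tan 6.20° = 0.597 m.
Layer 2: sin θ = p·0.84 = 0.1814 → θ = 10.45°; offset = 18.4·tan 10.45° = 3.395 m.
Layer 3: sin θ = p·1.92 = 0.4147 → θ = 24.50°; offset = 13.8·tan 24.50° = 6.289 m.
Σ offsets = 10.282 m.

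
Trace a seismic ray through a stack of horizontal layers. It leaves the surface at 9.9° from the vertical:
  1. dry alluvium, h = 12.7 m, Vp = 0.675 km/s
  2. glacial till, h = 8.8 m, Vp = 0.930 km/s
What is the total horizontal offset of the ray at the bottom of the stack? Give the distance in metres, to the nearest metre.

p = sin θ₁/V₁ = sin 9.9°/0.675 = 2.5471e-01 s/km is conserved through the stack.
Layer 1: θ = 9.90°; offset = 12.7·tan 9.90° = 2.217 m.
Layer 2: sin θ = p·0.930 = 0.2369 → θ = 13.70°; offset = 8.8·tan 13.70° = 2.146 m.
Summing the layer offsets gives 4.362 m.

4 m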